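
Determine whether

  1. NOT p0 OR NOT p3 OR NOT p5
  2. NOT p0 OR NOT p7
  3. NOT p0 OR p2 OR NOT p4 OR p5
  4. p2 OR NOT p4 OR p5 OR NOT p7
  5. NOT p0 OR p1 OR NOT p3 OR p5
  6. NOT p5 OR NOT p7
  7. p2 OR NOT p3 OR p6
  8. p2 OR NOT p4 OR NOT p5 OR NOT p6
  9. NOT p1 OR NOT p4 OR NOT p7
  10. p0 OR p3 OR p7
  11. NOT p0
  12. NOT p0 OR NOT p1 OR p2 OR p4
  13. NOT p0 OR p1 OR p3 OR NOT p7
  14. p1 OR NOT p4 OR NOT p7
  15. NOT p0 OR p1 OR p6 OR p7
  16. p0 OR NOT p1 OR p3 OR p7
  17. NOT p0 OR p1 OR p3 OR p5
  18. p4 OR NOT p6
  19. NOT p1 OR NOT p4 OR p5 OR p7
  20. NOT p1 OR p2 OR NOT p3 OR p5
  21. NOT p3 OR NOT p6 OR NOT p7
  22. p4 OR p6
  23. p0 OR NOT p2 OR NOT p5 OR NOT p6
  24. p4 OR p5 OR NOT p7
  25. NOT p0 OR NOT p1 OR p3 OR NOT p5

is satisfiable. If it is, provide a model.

p0 = False, p1 = False, p2 = True, p3 = True, p4 = True, p5 = False, p6 = True, p7 = False

Unit clause (NOT p0) forces p0 = False.
Set p1 = False.
Set p2 = True.
Set p3 = True.
Set p4 = True.
  then (p1 OR NOT p4 OR NOT p7) forces p7 = False.
Set p5 = False.
Set p6 = True.
All clauses satisfied.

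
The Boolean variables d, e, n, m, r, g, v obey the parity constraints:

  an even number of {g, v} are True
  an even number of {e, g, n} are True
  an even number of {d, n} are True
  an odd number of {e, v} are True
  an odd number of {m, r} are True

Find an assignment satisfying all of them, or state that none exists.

d=T, e=T, n=T, m=F, r=T, g=F, v=F

{g, v}: 0 true → even ✓
{e, g, n}: 2 true → even ✓
{d, n}: 2 true → even ✓
{e, v}: 1 true → odd ✓
{m, r}: 1 true → odd ✓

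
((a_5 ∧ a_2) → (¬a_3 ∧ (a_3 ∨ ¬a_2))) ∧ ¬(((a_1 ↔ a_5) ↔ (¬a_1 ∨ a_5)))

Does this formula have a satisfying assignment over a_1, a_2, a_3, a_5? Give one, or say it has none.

a_1 = False, a_2 = False, a_3 = False, a_5 = True

  (a_5 ∧ a_2) → (¬a_3 ∧ (a_3 ∨ ¬a_2)) = True
    a_5 ∧ a_2 = False
    ¬a_3 ∧ (a_3 ∨ ¬a_2) = True
      ¬a_3 = True
      a_3 ∨ ¬a_2 = True
        ¬a_2 = True
  ¬(((a_1 ↔ a_5) ↔ (¬a_1 ∨ a_5))) = True
    (a_1 ↔ a_5) ↔ (¬a_1 ∨ a_5) = False
      a_1 ↔ a_5 = False
      ¬a_1 ∨ a_5 = True
        ¬a_1 = True
Both conjuncts True, so the formula holds.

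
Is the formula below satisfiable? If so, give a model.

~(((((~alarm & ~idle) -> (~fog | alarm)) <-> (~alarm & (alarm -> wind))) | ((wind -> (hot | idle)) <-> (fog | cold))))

idle: False; fog: True; alarm: False; wind: True; cold: False; hot: False

  ~(((((~alarm & ~idle) -> (~fog | alarm)) <-> (~alarm & (alarm -> wind))) | ((wind -> (hot | idle)) <-> (fog | cold)))) = True
    (((~alarm & ~idle) -> (~fog | alarm)) <-> (~alarm & (alarm -> wind))) | ((wind -> (hot | idle)) <-> (fog | cold)) = False
      ((~alarm & ~idle) -> (~fog | alarm)) <-> (~alarm & (alarm -> wind)) = False
        (~alarm & ~idle) -> (~fog | alarm) = False
          ~alarm & ~idle = True
            ~alarm = True
            ~idle = True
          ~fog | alarm = False
            ~fog = False
        ~alarm & (alarm -> wind) = True
          ~alarm = True
          alarm -> wind = True
      (wind -> (hot | idle)) <-> (fog | cold) = False
        wind -> (hot | idle) = False
          hot | idle = False
        fog | cold = True
The formula evaluates to True.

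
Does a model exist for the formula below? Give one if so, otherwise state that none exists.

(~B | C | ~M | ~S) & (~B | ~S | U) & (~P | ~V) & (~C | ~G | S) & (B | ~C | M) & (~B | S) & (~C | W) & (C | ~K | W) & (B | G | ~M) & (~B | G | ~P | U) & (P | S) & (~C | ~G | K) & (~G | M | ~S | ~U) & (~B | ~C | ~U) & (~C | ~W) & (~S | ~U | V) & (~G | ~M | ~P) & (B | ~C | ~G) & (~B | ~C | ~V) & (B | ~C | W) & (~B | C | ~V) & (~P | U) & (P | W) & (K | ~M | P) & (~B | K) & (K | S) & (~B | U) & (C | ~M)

Set P = False.
  then (P | S) forces S = True.
  then (P | W) forces W = True.
  then (~C | ~W) forces C = False.
  then (C | ~M) forces M = False.
Try B = True:
  (~B | ~S | U) forces U = True.
  (~G | M | ~S | ~U) forces G = False.
  (~S | ~U | V) forces V = True.
  clause (~B | C | ~V) is falsified — backtrack.
So B = False.
Set G = False.
Set K = True.
Set V = True.
Set U = True.
All clauses satisfied.

P = False, M = False, C = False, B = False, G = False, K = True, V = True, S = True, W = True, U = True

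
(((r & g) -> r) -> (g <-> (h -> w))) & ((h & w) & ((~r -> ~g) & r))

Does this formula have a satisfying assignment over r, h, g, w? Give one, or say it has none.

r = True, h = True, g = True, w = True

  ((r & g) -> r) -> (g <-> (h -> w)) = True
    (r & g) -> r = True
      r & g = True
    g <-> (h -> w) = True
      h -> w = True
  (h & w) & ((~r -> ~g) & r) = True
    h & w = True
    (~r -> ~g) & r = True
      ~r -> ~g = True
        ~r = False
        ~g = False
Both conjuncts True, so the formula holds.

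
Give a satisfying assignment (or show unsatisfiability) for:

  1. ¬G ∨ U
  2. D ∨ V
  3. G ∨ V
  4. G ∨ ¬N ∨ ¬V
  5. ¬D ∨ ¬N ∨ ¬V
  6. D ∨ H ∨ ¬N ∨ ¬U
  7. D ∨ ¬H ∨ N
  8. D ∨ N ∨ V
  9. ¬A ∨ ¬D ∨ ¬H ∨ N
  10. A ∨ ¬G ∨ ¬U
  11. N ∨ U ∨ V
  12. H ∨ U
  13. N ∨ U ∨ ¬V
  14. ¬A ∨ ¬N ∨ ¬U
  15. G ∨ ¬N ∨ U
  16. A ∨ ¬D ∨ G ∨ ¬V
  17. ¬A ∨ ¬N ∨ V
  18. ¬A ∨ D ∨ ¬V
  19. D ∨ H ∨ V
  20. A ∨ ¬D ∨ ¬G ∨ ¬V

H = False, D = True, U = True, A = True, V = True, N = False, G = True

Set H = False.
  then (H ∨ U) forces U = True.
Set D = True.
Try A = False:
  (A ∨ ¬G ∨ ¬U) forces G = False.
  (G ∨ V) forces V = True.
  clause (A ∨ ¬D ∨ G ∨ ¬V) is falsified — backtrack.
So A = True.
  then (¬A ∨ ¬N ∨ ¬U) forces N = False.
Set V = True.
Set G = True.
All clauses satisfied.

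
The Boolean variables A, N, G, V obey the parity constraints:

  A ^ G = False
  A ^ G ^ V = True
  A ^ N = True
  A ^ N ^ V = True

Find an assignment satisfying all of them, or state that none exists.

Unsatisfiable — no assignment works.

Adding constraints 1, 2, 3, 4 mod 2: every variable appears an even number of times on the left, so the left side is 0.
But the right sides sum to 1 (mod 2). 0 ≠ 1 — the system is inconsistent.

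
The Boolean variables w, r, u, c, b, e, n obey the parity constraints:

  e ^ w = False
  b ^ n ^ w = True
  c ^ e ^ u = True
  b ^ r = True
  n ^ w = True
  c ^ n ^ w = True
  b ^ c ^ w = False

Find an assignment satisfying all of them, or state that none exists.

w: False, r: True, u: True, c: False, b: False, e: False, n: True

e ^ w = F ^ F = False ✓
b ^ n ^ w = F ^ T ^ F = True ✓
c ^ e ^ u = F ^ F ^ T = True ✓
b ^ r = F ^ T = True ✓
n ^ w = T ^ F = True ✓
c ^ n ^ w = F ^ T ^ F = True ✓
b ^ c ^ w = F ^ F ^ F = False ✓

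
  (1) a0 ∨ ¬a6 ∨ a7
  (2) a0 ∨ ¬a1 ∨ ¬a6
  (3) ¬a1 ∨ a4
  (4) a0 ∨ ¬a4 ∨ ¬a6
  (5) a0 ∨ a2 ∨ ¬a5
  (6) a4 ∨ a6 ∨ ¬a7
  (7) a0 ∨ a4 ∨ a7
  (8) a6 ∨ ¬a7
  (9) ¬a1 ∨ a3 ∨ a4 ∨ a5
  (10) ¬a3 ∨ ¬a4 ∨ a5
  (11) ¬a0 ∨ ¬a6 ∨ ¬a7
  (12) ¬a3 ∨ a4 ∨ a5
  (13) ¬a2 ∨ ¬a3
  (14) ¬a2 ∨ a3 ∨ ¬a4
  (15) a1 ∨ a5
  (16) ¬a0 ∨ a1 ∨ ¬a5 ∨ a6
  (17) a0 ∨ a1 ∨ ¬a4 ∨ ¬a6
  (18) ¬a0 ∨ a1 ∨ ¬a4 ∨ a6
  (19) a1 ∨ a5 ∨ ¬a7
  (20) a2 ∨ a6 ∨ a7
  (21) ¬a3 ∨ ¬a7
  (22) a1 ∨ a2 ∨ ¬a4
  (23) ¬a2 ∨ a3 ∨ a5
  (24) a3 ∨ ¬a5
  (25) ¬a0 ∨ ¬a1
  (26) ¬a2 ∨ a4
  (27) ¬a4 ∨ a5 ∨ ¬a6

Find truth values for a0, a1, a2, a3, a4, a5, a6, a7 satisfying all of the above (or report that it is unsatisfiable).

a0=T, a1=F, a2=F, a3=T, a4=F, a5=T, a6=T, a7=F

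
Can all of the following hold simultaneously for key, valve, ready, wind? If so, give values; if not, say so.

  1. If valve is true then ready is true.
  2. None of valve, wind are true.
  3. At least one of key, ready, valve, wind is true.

key = True, valve = False, ready = False, wind = False

  (1) valve=F ⇒ ready: vacuous ✓
  (2) {valve, wind}: 0 true — none ✓
  (3) {key, ready, valve, wind}: 1 true — at least one ✓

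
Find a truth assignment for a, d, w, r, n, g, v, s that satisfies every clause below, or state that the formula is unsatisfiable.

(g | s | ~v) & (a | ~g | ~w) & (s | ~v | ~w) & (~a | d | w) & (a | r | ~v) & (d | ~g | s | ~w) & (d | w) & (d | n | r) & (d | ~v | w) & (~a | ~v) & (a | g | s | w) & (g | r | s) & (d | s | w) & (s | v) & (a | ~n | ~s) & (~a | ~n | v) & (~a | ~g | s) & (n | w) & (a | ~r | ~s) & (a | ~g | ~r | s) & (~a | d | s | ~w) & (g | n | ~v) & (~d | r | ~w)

Set a = True.
  then (~a | ~v) forces v = False.
  then (s | v) forces s = True.
  then (~a | ~n | v) forces n = False.
  then (n | w) forces w = True.
Set d = False.
  then (d | n | r) forces r = True.
Set g = True.
All clauses satisfied.

a = True, d = False, w = True, r = True, n = False, g = True, v = False, s = True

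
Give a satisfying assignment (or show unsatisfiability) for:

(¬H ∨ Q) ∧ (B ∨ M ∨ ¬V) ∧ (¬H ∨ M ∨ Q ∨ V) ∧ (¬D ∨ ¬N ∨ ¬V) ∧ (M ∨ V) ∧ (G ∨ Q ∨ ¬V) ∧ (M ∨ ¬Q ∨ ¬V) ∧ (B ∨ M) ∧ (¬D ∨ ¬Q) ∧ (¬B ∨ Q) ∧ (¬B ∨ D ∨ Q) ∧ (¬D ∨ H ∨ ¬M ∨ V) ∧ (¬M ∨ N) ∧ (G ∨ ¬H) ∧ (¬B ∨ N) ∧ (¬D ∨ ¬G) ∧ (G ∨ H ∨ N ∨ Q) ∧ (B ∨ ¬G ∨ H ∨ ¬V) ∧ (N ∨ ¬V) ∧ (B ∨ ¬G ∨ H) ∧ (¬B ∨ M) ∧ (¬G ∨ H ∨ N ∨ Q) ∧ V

G = True, Q = True, D = False, N = True, M = True, V = True, H = True, B = True

Unit clause (V) forces V = True.
In (N ∨ ¬V) only N is left, so N = True.
In (¬D ∨ ¬N ∨ ¬V) only ¬D is left, so D = False.
Set G = True.
Try Q = False:
  (¬H ∨ Q) forces H = False.
  (¬B ∨ Q) forces B = False.
  clause (B ∨ ¬G ∨ H ∨ ¬V) is falsified — backtrack.
So Q = True.
  then (M ∨ ¬Q ∨ ¬V) forces M = True.
Set H = True.
Set B = True.
All clauses satisfied.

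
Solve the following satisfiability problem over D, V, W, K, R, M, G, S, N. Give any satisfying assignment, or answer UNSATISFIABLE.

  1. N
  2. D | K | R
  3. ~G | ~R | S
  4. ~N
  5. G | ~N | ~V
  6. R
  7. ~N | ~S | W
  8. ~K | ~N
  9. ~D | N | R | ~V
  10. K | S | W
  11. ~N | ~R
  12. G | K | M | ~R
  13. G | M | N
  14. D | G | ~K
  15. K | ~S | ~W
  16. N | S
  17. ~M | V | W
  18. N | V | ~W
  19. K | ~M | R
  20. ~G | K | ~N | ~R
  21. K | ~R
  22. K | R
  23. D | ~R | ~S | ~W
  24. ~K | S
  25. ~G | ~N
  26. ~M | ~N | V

No satisfying assignment exists.

Case N = True:
  Clause (~N) is falsified — contradiction.
Case N = False:
  Clause (N) is falsified — contradiction.
Both cases fail, so the formula is unsatisfiable.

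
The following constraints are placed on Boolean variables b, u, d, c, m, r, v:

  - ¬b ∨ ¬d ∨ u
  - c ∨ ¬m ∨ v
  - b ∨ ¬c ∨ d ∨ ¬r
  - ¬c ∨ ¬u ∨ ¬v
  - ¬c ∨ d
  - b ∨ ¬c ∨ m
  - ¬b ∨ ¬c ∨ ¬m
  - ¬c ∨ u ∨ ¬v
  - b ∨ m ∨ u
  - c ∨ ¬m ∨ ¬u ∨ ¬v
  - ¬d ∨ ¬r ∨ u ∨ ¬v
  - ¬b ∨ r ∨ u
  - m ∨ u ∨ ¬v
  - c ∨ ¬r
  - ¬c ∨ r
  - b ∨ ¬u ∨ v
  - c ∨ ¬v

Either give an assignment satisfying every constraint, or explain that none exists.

b = True, u = True, d = False, c = False, m = False, r = False, v = False

Set b = True.
Try u = False:
  (¬b ∨ ¬d ∨ u) forces d = False.
  (¬c ∨ d) forces c = False.
  (¬b ∨ r ∨ u) forces r = True.
  clause (c ∨ ¬r) is falsified — backtrack.
So u = True.
Set d = False.
  then (¬c ∨ d) forces c = False.
  then (c ∨ ¬r) forces r = False.
  then (c ∨ ¬v) forces v = False.
  then (c ∨ ¬m ∨ v) forces m = False.
All clauses satisfied.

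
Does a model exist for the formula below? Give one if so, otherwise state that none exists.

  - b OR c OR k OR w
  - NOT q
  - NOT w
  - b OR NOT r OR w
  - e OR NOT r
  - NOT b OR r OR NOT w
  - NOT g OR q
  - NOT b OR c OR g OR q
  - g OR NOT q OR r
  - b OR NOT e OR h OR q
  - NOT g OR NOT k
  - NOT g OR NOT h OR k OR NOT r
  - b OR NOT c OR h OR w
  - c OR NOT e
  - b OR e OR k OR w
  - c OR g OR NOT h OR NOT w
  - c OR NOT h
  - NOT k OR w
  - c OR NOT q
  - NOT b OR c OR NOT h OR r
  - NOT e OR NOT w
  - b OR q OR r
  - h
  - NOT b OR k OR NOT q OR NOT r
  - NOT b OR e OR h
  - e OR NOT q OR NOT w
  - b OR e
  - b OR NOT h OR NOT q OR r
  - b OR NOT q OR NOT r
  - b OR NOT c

Unit clause (NOT q) forces q = False.
Unit clause (NOT w) forces w = False.
In (NOT g OR q) only NOT g is left, so g = False.
In (NOT k OR w) only NOT k is left, so k = False.
Unit clause (h) forces h = True.
In (c OR NOT h) only c is left, so c = True.
In (b OR NOT c) only b is left, so b = True.
Set e = True.
Set r = True.
All clauses satisfied.

c = True, b = True, g = False, w = False, e = True, h = True, k = False, r = True, q = False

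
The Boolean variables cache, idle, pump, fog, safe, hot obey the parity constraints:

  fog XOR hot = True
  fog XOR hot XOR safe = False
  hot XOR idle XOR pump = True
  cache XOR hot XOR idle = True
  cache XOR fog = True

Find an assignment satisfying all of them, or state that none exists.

cache=T; idle=T; pump=T; fog=F; safe=T; hot=T

fog XOR hot = F XOR T = True ✓
fog XOR hot XOR safe = F XOR T XOR T = False ✓
hot XOR idle XOR pump = T XOR T XOR T = True ✓
cache XOR hot XOR idle = T XOR T XOR T = True ✓
cache XOR fog = T XOR F = True ✓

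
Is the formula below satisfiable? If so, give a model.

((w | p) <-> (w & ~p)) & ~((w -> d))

d=F; w=T; p=F

  (w | p) <-> (w & ~p) = True
    w | p = True
    w & ~p = True
      ~p = True
  ~((w -> d)) = True
    w -> d = False
Both conjuncts True, so the formula holds.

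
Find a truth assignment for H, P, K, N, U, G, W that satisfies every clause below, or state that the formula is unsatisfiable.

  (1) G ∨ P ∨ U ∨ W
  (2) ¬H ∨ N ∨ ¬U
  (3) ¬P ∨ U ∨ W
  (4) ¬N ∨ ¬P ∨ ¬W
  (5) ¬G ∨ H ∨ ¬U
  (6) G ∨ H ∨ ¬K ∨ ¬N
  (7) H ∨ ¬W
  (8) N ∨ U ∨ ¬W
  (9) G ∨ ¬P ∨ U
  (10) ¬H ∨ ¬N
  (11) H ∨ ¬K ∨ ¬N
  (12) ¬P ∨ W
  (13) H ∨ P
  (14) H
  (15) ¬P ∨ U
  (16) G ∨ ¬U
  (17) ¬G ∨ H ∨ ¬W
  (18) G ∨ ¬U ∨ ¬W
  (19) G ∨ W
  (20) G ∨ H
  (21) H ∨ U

H = True; P = False; K = False; N = False; U = False; G = True; W = False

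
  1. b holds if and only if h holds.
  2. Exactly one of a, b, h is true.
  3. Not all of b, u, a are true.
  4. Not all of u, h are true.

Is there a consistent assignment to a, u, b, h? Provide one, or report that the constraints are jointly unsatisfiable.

a = True, u = False, b = False, h = False

  (1) b=F, h=F — same ✓
  (2) {a, b, h}: 1 true — exactly one ✓
  (3) {b, u, a}: 1/3 true — not all ✓
  (4) {u, h}: 0/2 true — not all ✓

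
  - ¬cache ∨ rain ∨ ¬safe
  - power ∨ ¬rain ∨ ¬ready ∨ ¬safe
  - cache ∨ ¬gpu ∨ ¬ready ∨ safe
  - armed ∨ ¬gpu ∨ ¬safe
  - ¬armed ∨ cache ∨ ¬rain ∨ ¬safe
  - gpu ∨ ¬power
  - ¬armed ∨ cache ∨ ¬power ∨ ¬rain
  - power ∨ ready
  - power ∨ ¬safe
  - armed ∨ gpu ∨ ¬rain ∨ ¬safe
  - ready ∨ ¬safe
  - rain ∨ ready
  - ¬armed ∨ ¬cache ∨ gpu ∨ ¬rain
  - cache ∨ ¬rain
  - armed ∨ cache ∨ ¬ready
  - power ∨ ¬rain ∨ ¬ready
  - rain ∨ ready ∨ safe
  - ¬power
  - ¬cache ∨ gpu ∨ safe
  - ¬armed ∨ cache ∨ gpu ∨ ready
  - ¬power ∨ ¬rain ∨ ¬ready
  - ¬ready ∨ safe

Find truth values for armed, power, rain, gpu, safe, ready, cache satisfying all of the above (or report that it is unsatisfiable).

Case power = True:
  Clause (¬power) is falsified — contradiction.
Case power = False:
  (power ∨ ready) forces ready = True.
  (power ∨ ¬safe) forces safe = False.
  Clause (¬ready ∨ safe) is falsified — contradiction.
Both cases fail, so the formula is unsatisfiable.

Unsatisfiable — no assignment works.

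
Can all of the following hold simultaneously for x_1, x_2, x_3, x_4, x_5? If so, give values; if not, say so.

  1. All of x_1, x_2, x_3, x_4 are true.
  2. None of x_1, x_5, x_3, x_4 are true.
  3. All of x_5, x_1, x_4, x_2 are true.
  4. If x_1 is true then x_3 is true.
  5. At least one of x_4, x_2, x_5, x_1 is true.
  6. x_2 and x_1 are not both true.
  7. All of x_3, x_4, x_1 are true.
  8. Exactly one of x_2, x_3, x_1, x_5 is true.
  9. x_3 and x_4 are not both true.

The formula is unsatisfiable.

Case x_1 = True:
  Constraint (2) is violated (x_1=T) — contradiction.
Case x_1 = False:
  Constraint (1) is violated (x_1=F) — contradiction.
Both cases fail — unsatisfiable.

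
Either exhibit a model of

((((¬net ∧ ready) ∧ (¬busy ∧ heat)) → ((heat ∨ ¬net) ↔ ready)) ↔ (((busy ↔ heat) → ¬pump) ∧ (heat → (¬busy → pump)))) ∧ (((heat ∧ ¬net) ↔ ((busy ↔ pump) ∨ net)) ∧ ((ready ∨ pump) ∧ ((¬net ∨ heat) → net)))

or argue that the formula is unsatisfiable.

Case net = True: the conjunct (heat ∧ ¬net) ↔ ((busy ↔ pump) ∨ net) becomes (heat ∧ False) ↔ ((busy ↔ pump) ∨ True) = False.
Case net = False: the conjunct (¬net ∨ heat) → net becomes (True ∨ heat) → False = False.
Both cases fail — unsatisfiable.

The formula is unsatisfiable.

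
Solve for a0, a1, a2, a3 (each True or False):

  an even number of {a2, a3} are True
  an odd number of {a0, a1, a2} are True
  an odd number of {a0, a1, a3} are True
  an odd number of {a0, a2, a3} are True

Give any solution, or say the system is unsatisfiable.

a0=T; a1=F; a2=F; a3=F

{a2, a3}: 0 true → even ✓
{a0, a1, a2}: 1 true → odd ✓
{a0, a1, a3}: 1 true → odd ✓
{a0, a2, a3}: 1 true → odd ✓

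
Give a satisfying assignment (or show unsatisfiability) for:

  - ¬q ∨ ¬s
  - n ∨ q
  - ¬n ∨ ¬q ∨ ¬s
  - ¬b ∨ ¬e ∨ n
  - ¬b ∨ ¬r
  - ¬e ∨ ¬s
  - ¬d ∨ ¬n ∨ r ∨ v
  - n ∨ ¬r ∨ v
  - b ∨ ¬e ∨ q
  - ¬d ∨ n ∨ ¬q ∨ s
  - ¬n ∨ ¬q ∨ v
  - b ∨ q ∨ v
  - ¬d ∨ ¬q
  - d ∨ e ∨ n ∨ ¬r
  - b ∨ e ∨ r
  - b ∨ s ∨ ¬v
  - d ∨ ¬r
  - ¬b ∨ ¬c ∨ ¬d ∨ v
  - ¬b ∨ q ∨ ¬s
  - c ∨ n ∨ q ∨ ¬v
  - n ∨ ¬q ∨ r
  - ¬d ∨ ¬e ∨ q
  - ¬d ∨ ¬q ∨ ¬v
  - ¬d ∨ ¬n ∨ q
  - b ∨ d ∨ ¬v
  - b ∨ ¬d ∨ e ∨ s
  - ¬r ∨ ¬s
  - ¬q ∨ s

Set b = True.
  then (¬b ∨ ¬r) forces r = False.
Try n = False:
  (n ∨ q) forces q = True.
  clause (n ∨ ¬q ∨ r) is falsified — backtrack.
So n = True.
Set v = False.
  then (¬d ∨ ¬n ∨ r ∨ v) forces d = False.
  then (¬n ∨ ¬q ∨ v) forces q = False.
  then (¬b ∨ q ∨ ¬s) forces s = False.
Set c = True.
Set e = True.
All clauses satisfied.

b = True, n = True, v = False, c = True, d = False, r = False, s = False, q = False, e = True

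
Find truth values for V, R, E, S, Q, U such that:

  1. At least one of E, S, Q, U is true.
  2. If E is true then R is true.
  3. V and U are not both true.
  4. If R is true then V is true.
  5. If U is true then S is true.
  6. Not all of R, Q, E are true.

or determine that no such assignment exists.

V=T; R=F; E=F; S=T; Q=F; U=F

  (1) {E, S, Q, U}: 1 true — at least one ✓
  (2) E=F ⇒ R: vacuous ✓
  (3) V=T, U=F — not both ✓
  (4) R=F ⇒ V: vacuous ✓
  (5) U=F ⇒ S: vacuous ✓
  (6) {R, Q, E}: 0/3 true — not all ✓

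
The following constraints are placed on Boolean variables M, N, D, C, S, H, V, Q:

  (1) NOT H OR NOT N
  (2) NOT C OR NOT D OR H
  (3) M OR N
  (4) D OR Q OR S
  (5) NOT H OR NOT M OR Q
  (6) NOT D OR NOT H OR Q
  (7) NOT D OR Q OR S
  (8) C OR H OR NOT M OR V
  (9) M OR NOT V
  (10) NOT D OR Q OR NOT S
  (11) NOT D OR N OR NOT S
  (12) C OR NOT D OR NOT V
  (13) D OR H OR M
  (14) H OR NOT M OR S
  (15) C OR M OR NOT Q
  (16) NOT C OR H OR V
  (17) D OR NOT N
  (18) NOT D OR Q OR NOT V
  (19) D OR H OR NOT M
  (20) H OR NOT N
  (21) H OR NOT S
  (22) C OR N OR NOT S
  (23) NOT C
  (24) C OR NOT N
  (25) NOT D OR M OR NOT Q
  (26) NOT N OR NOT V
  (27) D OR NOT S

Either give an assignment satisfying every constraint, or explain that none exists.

M=T, N=F, D=T, C=F, S=F, H=T, V=F, Q=T

Unit clause (NOT C) forces C = False.
In (C OR NOT N) only NOT N is left, so N = False.
In (M OR N) only M is left, so M = True.
In (C OR N OR NOT S) only NOT S is left, so S = False.
In (H OR NOT M OR S) only H is left, so H = True.
In (NOT H OR NOT M OR Q) only Q is left, so Q = True.
Set D = True.
  then (C OR NOT D OR NOT V) forces V = False.
All clauses satisfied.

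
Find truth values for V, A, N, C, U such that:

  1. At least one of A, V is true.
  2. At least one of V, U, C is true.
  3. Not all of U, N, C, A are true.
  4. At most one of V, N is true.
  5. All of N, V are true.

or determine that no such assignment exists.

Case V = True:
  (4) with V=T forces N = False.
  Constraint (5) is violated (N=F) — contradiction.
Case V = False:
  Constraint (5) is violated (V=F) — contradiction.
Both cases fail — unsatisfiable.

UNSATISFIABLE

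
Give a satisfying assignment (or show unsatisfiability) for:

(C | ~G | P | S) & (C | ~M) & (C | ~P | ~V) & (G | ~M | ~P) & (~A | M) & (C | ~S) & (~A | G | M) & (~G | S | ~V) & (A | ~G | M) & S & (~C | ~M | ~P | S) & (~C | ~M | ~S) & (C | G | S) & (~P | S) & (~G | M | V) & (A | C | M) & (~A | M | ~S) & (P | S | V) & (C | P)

Unit clause (S) forces S = True.
In (C | ~S) only C is left, so C = True.
In (~C | ~M | ~S) only ~M is left, so M = False.
In (~A | M | ~S) only ~A is left, so A = False.
In (A | ~G | M) only ~G is left, so G = False.
Set V = True.
Set P = True.
All clauses satisfied.

A=F, V=T, M=F, S=T, P=T, C=T, G=F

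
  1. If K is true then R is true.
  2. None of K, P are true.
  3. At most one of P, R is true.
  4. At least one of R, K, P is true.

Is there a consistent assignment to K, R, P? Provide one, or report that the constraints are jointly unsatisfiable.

K = False; R = True; P = False

  (1) K=F ⇒ R: vacuous ✓
  (2) {K, P}: 0 true — none ✓
  (3) {P, R}: 1 true — at most one ✓
  (4) {R, K, P}: 1 true — at least one ✓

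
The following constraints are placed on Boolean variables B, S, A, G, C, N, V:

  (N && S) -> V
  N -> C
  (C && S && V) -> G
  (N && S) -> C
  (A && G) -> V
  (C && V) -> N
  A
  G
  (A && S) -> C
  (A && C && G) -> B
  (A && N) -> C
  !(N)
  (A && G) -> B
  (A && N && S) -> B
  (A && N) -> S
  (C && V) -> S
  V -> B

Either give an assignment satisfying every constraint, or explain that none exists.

B = True, S = False, A = True, G = True, C = False, N = False, V = True

Unit clause (!N) forces N = False.
Unit clause (A) forces A = True.
Unit clause (G) forces G = True.
In (!A || B || !G) only B is left, so B = True.
In (!A || !G || V) only V is left, so V = True.
In (!C || N || !V) only !C is left, so C = False.
In (!A || C || !S) only !S is left, so S = False.
All clauses satisfied.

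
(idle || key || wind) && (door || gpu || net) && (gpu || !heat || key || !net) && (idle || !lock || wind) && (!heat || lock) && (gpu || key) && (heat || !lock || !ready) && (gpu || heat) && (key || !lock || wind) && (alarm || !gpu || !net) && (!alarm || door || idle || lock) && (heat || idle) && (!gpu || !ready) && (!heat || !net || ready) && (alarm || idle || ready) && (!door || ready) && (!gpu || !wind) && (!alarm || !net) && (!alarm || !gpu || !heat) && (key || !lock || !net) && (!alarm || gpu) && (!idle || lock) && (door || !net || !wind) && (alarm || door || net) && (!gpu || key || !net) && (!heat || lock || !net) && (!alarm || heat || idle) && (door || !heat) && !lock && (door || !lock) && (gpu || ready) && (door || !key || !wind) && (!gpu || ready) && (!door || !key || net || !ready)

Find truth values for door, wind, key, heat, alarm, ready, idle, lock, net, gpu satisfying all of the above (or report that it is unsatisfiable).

Unsatisfiable — no assignment works.

Case idle = True:
  (!idle || lock) forces lock = True.
  Clause (!lock) is falsified — contradiction.
Case idle = False:
  (heat || idle) forces heat = True.
  (!heat || lock) forces lock = True.
  Clause (!lock) is falsified — contradiction.
Both cases fail, so the formula is unsatisfiable.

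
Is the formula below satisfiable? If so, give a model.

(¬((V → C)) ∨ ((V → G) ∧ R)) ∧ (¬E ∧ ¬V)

E = False, C = True, G = False, V = False, R = True

  ¬((V → C)) ∨ ((V → G) ∧ R) = True
    ¬((V → C)) = False
      V → C = True
    (V → G) ∧ R = True
      V → G = True
  ¬E ∧ ¬V = True
    ¬E = True
    ¬V = True
Both conjuncts True, so the formula holds.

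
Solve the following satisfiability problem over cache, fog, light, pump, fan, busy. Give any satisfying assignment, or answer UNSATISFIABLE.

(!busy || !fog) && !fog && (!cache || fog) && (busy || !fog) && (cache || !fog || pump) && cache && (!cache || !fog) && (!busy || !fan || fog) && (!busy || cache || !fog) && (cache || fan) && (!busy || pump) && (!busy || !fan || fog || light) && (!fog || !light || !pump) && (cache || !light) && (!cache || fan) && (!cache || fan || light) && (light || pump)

Case cache = True:
  (!fog) forces fog = False.
  Clause (!cache || fog) is falsified — contradiction.
Case cache = False:
  Clause (cache) is falsified — contradiction.
Both cases fail, so the formula is unsatisfiable.

The formula is unsatisfiable.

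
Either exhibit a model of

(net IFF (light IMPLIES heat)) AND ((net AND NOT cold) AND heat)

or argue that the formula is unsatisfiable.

light: False, heat: True, cold: False, net: True

  net IFF (light IMPLIES heat) = True
    light IMPLIES heat = True
  (net AND NOT cold) AND heat = True
    net AND NOT cold = True
      NOT cold = True
Both conjuncts True, so the formula holds.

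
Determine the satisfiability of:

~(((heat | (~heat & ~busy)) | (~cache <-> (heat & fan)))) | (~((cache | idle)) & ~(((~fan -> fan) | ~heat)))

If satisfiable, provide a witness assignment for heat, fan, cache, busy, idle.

heat=F, fan=T, cache=F, busy=T, idle=T

  ~(((heat | (~heat & ~busy)) | (~cache <-> (heat & fan)))) | (~((cache | idle)) & ~(((~fan -> fan) | ~heat))) = True
    ~(((heat | (~heat & ~busy)) | (~cache <-> (heat & fan)))) = True
      (heat | (~heat & ~busy)) | (~cache <-> (heat & fan)) = False
        heat | (~heat & ~busy) = False
          ~heat & ~busy = False
            ~heat = True
            ~busy = False
        ~cache <-> (heat & fan) = False
          ~cache = True
          heat & fan = False
    ~((cache | idle)) & ~(((~fan -> fan) | ~heat)) = False
      ~((cache | idle)) = False
        cache | idle = True
      ~(((~fan -> fan) | ~heat)) = False
        (~fan -> fan) | ~heat = True
          ~fan -> fan = True
            ~fan = False
          ~heat = True
The formula evaluates to True.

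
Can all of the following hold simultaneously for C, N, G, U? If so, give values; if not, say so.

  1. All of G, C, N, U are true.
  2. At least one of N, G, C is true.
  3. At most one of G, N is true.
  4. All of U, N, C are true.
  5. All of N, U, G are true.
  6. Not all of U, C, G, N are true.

Case N = True:
  (1) forces G = True.
  Constraint (3) is violated (G=T, N=T) — contradiction.
Case N = False:
  Constraint (1) is violated (N=F) — contradiction.
Both cases fail — unsatisfiable.

Unsatisfiable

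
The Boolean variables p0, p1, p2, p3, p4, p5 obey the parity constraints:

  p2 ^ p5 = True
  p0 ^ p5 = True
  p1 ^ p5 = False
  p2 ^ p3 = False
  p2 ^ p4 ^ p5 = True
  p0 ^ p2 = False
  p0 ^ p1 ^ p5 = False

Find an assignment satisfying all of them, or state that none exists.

p0 = False; p1 = True; p2 = False; p3 = False; p4 = False; p5 = True

p2 ^ p5 = F ^ T = True ✓
p0 ^ p5 = F ^ T = True ✓
p1 ^ p5 = T ^ T = False ✓
p2 ^ p3 = F ^ F = False ✓
p2 ^ p4 ^ p5 = F ^ F ^ T = True ✓
p0 ^ p2 = F ^ F = False ✓
p0 ^ p1 ^ p5 = F ^ T ^ T = False ✓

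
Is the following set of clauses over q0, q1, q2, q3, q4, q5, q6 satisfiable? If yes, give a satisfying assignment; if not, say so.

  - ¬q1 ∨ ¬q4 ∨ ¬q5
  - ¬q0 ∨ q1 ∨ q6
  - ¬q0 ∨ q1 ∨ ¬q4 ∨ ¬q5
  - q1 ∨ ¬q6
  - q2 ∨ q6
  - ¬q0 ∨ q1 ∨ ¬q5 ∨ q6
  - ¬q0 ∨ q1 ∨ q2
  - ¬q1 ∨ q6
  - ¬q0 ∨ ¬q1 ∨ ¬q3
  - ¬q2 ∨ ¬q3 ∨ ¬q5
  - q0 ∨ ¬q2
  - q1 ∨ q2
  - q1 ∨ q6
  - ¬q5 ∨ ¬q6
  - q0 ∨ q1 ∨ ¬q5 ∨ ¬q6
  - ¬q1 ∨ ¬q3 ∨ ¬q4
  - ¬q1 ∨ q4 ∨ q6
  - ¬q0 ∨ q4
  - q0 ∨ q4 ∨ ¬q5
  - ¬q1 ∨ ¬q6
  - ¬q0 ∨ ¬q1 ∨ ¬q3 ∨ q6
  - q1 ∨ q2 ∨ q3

Unsatisfiable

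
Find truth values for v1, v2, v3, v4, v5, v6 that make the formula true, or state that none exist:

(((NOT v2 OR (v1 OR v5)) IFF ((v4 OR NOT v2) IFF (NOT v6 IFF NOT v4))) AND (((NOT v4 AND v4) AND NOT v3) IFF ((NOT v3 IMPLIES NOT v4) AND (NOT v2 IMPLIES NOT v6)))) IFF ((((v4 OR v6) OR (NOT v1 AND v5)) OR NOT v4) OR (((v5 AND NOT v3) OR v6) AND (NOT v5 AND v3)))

v1 = False; v2 = False; v3 = False; v4 = True; v5 = True; v6 = True

  (((NOT v2 OR (v1 OR v5)) IFF ((v4 OR NOT v2) IFF (NOT v6 IFF NOT v4))) AND (((NOT v4 AND v4) AND NOT v3) IFF ((NOT v3 IMPLIES NOT v4) AND (NOT v2 IMPLIES NOT v6)))) IFF ((((v4 OR v6) OR (NOT v1 AND v5)) OR NOT v4) OR (((v5 AND NOT v3) OR v6) AND (NOT v5 AND v3))) = True
    ((NOT v2 OR (v1 OR v5)) IFF ((v4 OR NOT v2) IFF (NOT v6 IFF NOT v4))) AND (((NOT v4 AND v4) AND NOT v3) IFF ((NOT v3 IMPLIES NOT v4) AND (NOT v2 IMPLIES NOT v6))) = True
      (NOT v2 OR (v1 OR v5)) IFF ((v4 OR NOT v2) IFF (NOT v6 IFF NOT v4)) = True
        NOT v2 OR (v1 OR v5) = True
          NOT v2 = True
          v1 OR v5 = True
        (v4 OR NOT v2) IFF (NOT v6 IFF NOT v4) = True
          v4 OR NOT v2 = True
            NOT v2 = True
          NOT v6 IFF NOT v4 = True
            NOT v6 = False
            NOT v4 = False
      ((NOT v4 AND v4) AND NOT v3) IFF ((NOT v3 IMPLIES NOT v4) AND (NOT v2 IMPLIES NOT v6)) = True
        (NOT v4 AND v4) AND NOT v3 = False
          NOT v4 AND v4 = False
            NOT v4 = False
          NOT v3 = True
        (NOT v3 IMPLIES NOT v4) AND (NOT v2 IMPLIES NOT v6) = False
          NOT v3 IMPLIES NOT v4 = False
            NOT v3 = True
            NOT v4 = False
          NOT v2 IMPLIES NOT v6 = False
            NOT v2 = True
            NOT v6 = False
    (((v4 OR v6) OR (NOT v1 AND v5)) OR NOT v4) OR (((v5 AND NOT v3) OR v6) AND (NOT v5 AND v3)) = True
      ((v4 OR v6) OR (NOT v1 AND v5)) OR NOT v4 = True
        (v4 OR v6) OR (NOT v1 AND v5) = True
          v4 OR v6 = True
          NOT v1 AND v5 = True
            NOT v1 = True
        NOT v4 = False
      ((v5 AND NOT v3) OR v6) AND (NOT v5 AND v3) = False
        (v5 AND NOT v3) OR v6 = True
          v5 AND NOT v3 = True
            NOT v3 = True
        NOT v5 AND v3 = False
          NOT v5 = False
The formula evaluates to True.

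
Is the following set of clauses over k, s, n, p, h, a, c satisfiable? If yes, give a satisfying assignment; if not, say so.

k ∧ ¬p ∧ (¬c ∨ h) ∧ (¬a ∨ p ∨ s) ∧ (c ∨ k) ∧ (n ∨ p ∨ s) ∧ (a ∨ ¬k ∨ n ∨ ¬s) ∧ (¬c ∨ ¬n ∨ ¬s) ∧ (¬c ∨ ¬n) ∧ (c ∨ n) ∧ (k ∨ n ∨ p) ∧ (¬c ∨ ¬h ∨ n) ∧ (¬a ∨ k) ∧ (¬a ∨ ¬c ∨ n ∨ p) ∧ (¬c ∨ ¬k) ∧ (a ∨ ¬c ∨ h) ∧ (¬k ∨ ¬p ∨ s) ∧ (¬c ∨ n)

k: True; s: True; n: True; p: False; h: True; a: True; c: False

Unit clause (k) forces k = True.
Unit clause (¬p) forces p = False.
In (¬c ∨ ¬k) only ¬c is left, so c = False.
In (c ∨ n) only n is left, so n = True.
Set s = True.
Set h = True.
Set a = True.
All clauses satisfied.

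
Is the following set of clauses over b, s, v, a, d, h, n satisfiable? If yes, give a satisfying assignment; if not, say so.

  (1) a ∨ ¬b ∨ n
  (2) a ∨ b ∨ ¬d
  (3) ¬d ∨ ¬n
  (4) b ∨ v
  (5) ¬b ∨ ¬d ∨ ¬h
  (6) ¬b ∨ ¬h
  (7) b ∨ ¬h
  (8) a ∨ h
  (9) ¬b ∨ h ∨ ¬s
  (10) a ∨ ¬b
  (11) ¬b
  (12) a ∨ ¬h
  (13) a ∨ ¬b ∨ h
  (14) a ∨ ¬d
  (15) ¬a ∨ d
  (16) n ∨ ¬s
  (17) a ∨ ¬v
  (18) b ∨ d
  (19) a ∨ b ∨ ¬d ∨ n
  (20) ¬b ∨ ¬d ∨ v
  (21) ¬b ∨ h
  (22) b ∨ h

Unsatisfiable — no assignment works.

Case b = True:
  Clause (¬b) is falsified — contradiction.
Case b = False:
  (b ∨ v) forces v = True.
  (b ∨ ¬h) forces h = False.
  Clause (b ∨ h) is falsified — contradiction.
Both cases fail, so the formula is unsatisfiable.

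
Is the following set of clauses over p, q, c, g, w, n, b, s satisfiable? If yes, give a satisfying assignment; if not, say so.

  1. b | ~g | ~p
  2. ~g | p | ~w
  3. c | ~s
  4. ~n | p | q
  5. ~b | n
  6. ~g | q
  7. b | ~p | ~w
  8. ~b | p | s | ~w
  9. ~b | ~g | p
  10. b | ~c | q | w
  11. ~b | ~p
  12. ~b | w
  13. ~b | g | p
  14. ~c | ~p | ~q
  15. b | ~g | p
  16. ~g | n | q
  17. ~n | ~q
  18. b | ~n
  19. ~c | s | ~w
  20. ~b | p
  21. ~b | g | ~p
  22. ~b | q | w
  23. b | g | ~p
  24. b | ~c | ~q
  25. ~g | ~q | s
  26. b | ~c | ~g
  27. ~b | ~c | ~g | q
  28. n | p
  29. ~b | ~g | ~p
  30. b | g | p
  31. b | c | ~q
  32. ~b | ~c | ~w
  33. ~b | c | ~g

Case p = True:
  (~b | ~p) forces b = False.
  (b | ~g | ~p) forces g = False.
  Clause (b | g | ~p) is falsified — contradiction.
Case p = False:
  (~b | p) forces b = False.
  (b | ~g | p) forces g = False.
  Clause (b | g | p) is falsified — contradiction.
Both cases fail, so the formula is unsatisfiable.

Unsatisfiable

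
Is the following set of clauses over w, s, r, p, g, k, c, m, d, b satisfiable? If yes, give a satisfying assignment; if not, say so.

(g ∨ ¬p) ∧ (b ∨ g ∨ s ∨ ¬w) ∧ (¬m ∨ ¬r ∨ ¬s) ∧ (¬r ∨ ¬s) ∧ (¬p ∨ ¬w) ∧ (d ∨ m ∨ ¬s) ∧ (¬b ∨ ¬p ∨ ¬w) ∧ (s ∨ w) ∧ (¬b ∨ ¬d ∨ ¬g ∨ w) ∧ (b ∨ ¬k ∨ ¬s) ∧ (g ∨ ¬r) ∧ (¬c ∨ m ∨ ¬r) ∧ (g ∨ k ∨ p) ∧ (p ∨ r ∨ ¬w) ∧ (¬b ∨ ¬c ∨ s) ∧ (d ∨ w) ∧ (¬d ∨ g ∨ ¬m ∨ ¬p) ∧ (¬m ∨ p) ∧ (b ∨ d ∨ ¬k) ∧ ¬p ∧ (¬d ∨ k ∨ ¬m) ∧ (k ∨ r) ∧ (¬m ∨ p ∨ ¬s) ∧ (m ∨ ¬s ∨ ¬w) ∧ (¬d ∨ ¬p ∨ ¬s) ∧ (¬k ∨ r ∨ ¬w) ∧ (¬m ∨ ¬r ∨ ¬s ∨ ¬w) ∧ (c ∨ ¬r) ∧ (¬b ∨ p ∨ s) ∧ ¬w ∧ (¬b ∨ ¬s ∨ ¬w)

w=F, s=T, r=F, p=F, g=F, k=T, c=T, m=F, d=T, b=T

Unit clause (¬p) forces p = False.
Unit clause (¬w) forces w = False.
In (s ∨ w) only s is left, so s = True.
In (d ∨ w) only d is left, so d = True.
In (¬m ∨ p) only ¬m is left, so m = False.
In (¬r ∨ ¬s) only ¬r is left, so r = False.
In (k ∨ r) only k is left, so k = True.
In (b ∨ ¬k ∨ ¬s) only b is left, so b = True.
In (¬b ∨ ¬d ∨ ¬g ∨ w) only ¬g is left, so g = False.
Set c = True.
All clauses satisfied.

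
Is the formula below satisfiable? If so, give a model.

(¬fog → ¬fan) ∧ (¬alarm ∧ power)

alarm: False, power: True, fog: False, fan: False

  ¬fog → ¬fan = True
    ¬fog = True
    ¬fan = True
  ¬alarm ∧ power = True
    ¬alarm = True
Both conjuncts True, so the formula holds.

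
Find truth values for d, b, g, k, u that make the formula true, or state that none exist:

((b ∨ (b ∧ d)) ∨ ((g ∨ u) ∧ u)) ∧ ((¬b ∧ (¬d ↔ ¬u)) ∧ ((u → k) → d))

d=T, b=F, g=T, k=F, u=T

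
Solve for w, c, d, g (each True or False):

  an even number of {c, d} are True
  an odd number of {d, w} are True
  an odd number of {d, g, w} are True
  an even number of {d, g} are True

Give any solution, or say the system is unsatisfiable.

w = True, c = False, d = False, g = False

{c, d}: 0 true → even ✓
{d, w}: 1 true → odd ✓
{d, g, w}: 1 true → odd ✓
{d, g}: 0 true → even ✓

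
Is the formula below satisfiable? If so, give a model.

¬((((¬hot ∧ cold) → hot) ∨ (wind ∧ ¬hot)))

hot=F, cold=T, wind=F

  ¬((((¬hot ∧ cold) → hot) ∨ (wind ∧ ¬hot))) = True
    ((¬hot ∧ cold) → hot) ∨ (wind ∧ ¬hot) = False
      (¬hot ∧ cold) → hot = False
        ¬hot ∧ cold = True
          ¬hot = True
      wind ∧ ¬hot = False
        ¬hot = True
The formula evaluates to True.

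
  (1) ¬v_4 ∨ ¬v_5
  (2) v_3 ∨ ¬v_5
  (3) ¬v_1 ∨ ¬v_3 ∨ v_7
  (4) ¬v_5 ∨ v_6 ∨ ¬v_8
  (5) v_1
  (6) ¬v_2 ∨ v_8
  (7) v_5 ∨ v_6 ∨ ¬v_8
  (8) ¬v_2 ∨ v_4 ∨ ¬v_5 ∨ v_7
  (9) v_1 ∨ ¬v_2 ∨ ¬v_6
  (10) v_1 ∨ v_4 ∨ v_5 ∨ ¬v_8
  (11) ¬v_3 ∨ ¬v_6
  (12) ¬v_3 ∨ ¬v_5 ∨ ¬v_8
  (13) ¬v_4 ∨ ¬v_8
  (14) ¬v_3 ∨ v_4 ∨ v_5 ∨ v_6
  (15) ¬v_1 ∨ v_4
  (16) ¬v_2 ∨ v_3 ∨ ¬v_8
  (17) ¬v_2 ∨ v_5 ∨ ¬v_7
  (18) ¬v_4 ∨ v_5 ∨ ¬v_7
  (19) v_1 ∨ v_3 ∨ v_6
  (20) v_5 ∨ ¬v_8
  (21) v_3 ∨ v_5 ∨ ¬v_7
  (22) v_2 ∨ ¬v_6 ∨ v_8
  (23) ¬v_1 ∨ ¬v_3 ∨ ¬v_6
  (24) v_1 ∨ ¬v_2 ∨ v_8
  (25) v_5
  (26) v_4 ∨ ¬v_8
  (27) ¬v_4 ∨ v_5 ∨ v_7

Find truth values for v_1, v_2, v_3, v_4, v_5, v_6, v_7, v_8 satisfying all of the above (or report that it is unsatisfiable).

Case v_1 = True:
  (¬v_1 ∨ v_4) forces v_4 = True.
  (¬v_4 ∨ ¬v_5) forces v_5 = False.
  Clause (v_5) is falsified — contradiction.
Case v_1 = False:
  Clause (v_1) is falsified — contradiction.
Both cases fail, so the formula is unsatisfiable.

Unsatisfiable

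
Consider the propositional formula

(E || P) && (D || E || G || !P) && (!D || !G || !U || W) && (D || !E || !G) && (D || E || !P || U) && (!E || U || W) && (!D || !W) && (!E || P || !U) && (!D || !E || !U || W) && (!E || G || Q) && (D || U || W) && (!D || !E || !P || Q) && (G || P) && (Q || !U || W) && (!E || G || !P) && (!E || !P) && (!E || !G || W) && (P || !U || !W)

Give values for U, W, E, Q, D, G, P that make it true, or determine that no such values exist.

Set U = True.
Set W = False.
  then (Q || !U || W) forces Q = True.
Try E = True:
  (!E || P || !U) forces P = True.
  clause (!E || !P) is falsified — backtrack.
So E = False.
  then (E || P) forces P = True.
Set D = False.
  then (D || E || G || !P) forces G = True.
All clauses satisfied.

U = True, W = False, E = False, Q = True, D = False, G = True, P = True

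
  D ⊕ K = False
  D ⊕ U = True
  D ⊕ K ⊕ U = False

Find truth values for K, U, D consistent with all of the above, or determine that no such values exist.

K = True, U = False, D = True

D ⊕ K = T ⊕ T = False ✓
D ⊕ U = T ⊕ F = True ✓
D ⊕ K ⊕ U = T ⊕ T ⊕ F = False ✓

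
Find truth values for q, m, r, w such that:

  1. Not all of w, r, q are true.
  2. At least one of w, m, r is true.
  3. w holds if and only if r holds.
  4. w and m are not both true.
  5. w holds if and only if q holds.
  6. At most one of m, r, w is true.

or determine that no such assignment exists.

q = False, m = True, r = False, w = False

  (1) {w, r, q}: 0/3 true — not all ✓
  (2) {w, m, r}: 1 true — at least one ✓
  (3) w=F, r=F — same ✓
  (4) w=F, m=T — not both ✓
  (5) w=F, q=F — same ✓
  (6) {m, r, w}: 1 true — at most one ✓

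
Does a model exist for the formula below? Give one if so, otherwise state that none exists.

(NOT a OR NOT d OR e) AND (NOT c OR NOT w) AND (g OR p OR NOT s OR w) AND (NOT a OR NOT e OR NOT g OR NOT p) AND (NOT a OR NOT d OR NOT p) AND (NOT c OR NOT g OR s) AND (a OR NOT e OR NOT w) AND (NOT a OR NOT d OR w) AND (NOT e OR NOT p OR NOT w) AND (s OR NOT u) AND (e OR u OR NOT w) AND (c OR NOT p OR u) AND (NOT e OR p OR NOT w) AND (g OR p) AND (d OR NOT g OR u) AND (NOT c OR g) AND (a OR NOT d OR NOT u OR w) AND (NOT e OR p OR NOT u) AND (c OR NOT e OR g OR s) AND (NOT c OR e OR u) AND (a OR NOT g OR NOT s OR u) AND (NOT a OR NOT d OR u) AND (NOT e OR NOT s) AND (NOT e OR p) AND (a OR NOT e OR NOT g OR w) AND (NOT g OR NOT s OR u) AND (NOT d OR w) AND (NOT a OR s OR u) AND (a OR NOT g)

Set u = True.
  then (s OR NOT u) forces s = True.
  then (NOT e OR NOT s) forces e = False.
Set w = True.
  then (NOT c OR NOT w) forces c = False.
Set a = False.
  then (a OR NOT g) forces g = False.
  then (g OR p) forces p = True.
Set d = True.
All clauses satisfied.

u = True; w = True; c = False; a = False; g = False; e = False; p = True; s = True; d = True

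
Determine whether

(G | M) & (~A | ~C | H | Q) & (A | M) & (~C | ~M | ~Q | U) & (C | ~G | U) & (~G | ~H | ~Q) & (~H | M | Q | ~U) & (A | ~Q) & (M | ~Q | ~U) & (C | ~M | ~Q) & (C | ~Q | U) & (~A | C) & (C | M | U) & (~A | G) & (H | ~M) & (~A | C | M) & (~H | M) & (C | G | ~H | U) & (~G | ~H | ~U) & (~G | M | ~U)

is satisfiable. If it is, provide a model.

H = True, G = True, C = True, A = True, Q = False, U = False, M = True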